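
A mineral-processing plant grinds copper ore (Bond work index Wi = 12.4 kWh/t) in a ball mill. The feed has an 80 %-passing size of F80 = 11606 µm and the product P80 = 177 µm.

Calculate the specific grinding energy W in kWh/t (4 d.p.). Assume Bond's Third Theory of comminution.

W_Bond = 10·Wi·(1/√P₈₀ − 1/√F₈₀)
1/√177 = 0.075165;  1/√11606 = 0.009282
W = 10·12.4·(0.075165 − 0.009282) = 8.1694 kWh/t

W = 8.1694 kWh/t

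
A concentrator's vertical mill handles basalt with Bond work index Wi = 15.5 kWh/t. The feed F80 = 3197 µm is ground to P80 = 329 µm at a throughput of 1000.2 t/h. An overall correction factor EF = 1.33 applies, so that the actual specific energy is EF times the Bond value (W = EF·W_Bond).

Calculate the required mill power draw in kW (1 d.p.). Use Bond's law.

P = 7721.0 kW

W = 10 Wi / √P80 − 10 Wi / √F80
W = 10·15.5·(1/√329 − 1/√3197) = 10·15.5·(0.037446) = 5.8041 kWh/t
Corrected W = EF·W_Bond = 1.33·5.8041 = 7.7195 kWh/t
P_mill = W·ṁ = 7.7195·1000.2 = 7721.0 kW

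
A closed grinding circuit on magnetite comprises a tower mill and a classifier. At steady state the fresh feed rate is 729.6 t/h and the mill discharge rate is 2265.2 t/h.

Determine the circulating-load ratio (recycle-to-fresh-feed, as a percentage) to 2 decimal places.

CL = 210.47 %

M = F + R at steady state, so:
R = M − F = 2265.2 − 729.6 = 1535.6 t/h
CL = 100·R/F = 100·1535.6/729.6 = 210.47 %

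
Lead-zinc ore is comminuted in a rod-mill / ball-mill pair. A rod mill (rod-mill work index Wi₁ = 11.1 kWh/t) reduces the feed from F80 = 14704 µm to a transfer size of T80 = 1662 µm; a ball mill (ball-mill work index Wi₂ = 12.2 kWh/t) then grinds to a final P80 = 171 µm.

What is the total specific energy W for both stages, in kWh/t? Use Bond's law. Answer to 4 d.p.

W = 8.1444 kWh/t

W = 10 Wi (P80^-0.5 − F80^-0.5)
Stage 1 (14704→1662 µm, Wi₁=11.1): W₁ = 10·11.1·(0.024529 − 0.008247) = 1.8074 kWh/t
Stage 2 (1662→171 µm, Wi₂=12.2): W₂ = 10·12.2·(0.076472 − 0.024529) = 6.3370 kWh/t
W = W₁ + W₂ = 1.8074 + 6.3370 = 8.1444 kWh/t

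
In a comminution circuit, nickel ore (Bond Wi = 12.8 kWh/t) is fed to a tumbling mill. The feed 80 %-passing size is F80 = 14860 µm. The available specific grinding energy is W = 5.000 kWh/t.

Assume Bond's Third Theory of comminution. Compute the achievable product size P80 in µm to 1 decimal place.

P80 = 447.6 µm

W = 10·Wi·[P80^(−½) − F80^(−½)]
⇒ 1/√P80 = W/(10·Wi) + 1/√F80
  = 5.0000/(10·12.8) + 1/√14860 = 0.039062 + 0.008203 = 0.047266
P80 = (1/0.047266)² = 21.1569² = 447.62 µm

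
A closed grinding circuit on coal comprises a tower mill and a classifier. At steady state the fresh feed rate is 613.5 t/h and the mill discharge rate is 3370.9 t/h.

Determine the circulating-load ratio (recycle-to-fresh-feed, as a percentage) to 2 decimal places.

CL = 449.45 %

Discharge = new feed + return, hence
R = M − F = 3370.9 − 613.5 = 2757.4 t/h
CL = 100·R/F = 100·2757.4/613.5 = 449.45 %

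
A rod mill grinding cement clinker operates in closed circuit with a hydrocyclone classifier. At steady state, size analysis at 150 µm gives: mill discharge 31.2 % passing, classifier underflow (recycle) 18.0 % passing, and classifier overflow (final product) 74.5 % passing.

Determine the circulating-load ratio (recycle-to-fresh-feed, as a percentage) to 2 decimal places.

CL = 328.03 %

Mass balance on the −150 µm fraction:
r = (o − d)/(d − u)
r = (74.5 − 31.2)/(31.2 − 18.0) = 43.3/13.2 = 3.2803
CL = 100·r = 328.03 %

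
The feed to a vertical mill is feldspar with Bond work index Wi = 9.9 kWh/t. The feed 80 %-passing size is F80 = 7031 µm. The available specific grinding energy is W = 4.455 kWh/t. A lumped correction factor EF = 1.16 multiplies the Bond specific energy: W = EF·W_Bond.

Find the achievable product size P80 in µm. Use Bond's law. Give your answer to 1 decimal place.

P80 = 388.7 µm

W = 10 Wi (1/√P80 − 1/√F80)  [Bond]
W_Bond = W / EF = 4.455 / 1.16 = 3.8405 kWh/t
P80^-0.5 = F80^-0.5 + W_Bond/(10 Wi)
  = 3.8405/(10·9.9) + 1/√7031 = 0.038793 + 0.011926 = 0.050719
P80 = (1/0.050719)² = 19.7165² = 388.74 µm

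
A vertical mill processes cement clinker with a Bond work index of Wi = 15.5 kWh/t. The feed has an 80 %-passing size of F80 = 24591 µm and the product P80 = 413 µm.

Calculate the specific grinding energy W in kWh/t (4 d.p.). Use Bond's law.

W = 6.6386 kWh/t

W = 10·Wi·(P80^(-½) − F80^(-½))
1/√413 = 0.049207;  1/√24591 = 0.006377
W = 10·15.5·(0.049207 − 0.006377) = 6.6386 kWh/t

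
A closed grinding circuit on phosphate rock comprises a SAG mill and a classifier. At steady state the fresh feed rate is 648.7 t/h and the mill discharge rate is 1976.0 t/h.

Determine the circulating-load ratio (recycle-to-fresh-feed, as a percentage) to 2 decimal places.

Steady state: M = F + R.
R = M − F = 1976.0 − 648.7 = 1327.3 t/h
CL = 100·R/F = 100·1327.3/648.7 = 204.61 %

CL = 204.61 %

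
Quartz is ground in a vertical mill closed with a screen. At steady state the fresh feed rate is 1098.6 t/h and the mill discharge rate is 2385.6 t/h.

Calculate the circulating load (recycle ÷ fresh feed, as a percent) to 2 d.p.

CL = 117.15 %

Steady state: M = F + R.
R = M − F = 2385.6 − 1098.6 = 1287.0 t/h
CL = 100·R/F = 100·1287.0/1098.6 = 117.15 %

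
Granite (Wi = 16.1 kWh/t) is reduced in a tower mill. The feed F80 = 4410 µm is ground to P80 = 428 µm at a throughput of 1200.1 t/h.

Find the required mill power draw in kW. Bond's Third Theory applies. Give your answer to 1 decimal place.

W_Bond = 10·Wi·(1/√P₈₀ − 1/√F₈₀)
W = 10·16.1·(1/√428 − 1/√4410) = 10·16.1·(0.033278) = 5.3578 kWh/t
Power = W × throughput = 5.3578 kWh/t × 1200.1 t/h = 6429.9 kW

P = 6429.9 kW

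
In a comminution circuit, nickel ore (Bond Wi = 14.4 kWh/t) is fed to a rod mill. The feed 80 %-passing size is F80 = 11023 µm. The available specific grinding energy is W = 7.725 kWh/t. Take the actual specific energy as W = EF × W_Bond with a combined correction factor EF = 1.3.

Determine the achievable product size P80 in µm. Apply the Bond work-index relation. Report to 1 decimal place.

Bond: W = 10·Wi·(1/√P80 − 1/√F80)
W_Bond = W / EF = 7.725 / 1.3 = 5.9423 kWh/t
P80^(−½) = W_Bond/(10 Wi) + F80^(−½)
  = 5.9423/(10·14.4) + 1/√11023 = 0.041266 + 0.009525 = 0.050791
P80 = (1/0.050791)² = 19.6886² = 387.64 µm

P80 = 387.6 µm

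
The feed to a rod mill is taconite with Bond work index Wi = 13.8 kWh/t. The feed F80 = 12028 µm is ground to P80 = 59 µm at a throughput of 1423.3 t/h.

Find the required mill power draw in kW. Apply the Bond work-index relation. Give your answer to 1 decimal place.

W = 10 Wi / √P80 − 10 Wi / √F80
W = 10·13.8·(1/√59 − 1/√12028) = 10·13.8·(0.121071) = 16.7078 kWh/t
Mill draw = 16.7078 × 1423.3 = 23780.2 kW

P = 23780.2 kW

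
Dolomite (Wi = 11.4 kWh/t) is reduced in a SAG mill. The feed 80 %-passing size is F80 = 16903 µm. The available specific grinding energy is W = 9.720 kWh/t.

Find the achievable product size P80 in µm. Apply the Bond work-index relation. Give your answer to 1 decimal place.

Bond: W = 10·Wi·(1/√P80 − 1/√F80)
P80^(−½) = W/(10 Wi) + F80^(−½)
  = 9.7200/(10·11.4) + 1/√16903 = 0.085263 + 0.007692 = 0.092955
P80 = (1/0.092955)² = 10.7579² = 115.73 µm

P80 = 115.7 µm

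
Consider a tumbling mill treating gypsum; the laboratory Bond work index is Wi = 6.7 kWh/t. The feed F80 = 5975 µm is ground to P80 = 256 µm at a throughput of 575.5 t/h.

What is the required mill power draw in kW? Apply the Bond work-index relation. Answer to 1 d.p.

P = 1911.1 kW

W = 10 Wi (P80^-0.5 − F80^-0.5)
W = 10·6.7·(1/√256 − 1/√5975) = 10·6.7·(0.049563) = 3.3207 kWh/t
Mill draw = 3.3207 × 575.5 = 1911.1 kW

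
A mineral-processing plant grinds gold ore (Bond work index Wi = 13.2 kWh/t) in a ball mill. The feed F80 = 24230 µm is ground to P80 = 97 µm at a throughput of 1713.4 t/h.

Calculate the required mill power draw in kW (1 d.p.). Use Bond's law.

P = 21511.0 kW

W = 10·Wi·(P80^(-½) − F80^(-½))
W = 10·13.2·(1/√97 − 1/√24230) = 10·13.2·(0.095110) = 12.5546 kWh/t
Power = W × throughput = 12.5546 kWh/t × 1713.4 t/h = 21511.0 kW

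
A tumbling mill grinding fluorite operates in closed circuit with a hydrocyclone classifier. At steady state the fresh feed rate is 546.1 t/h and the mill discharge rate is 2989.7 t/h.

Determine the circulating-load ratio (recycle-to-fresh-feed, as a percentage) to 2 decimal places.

CL = 447.46 %

M = F + R at steady state, so:
R = M − F = 2989.7 − 546.1 = 2443.6 t/h
CL = 100·R/F = 100·2443.6/546.1 = 447.46 %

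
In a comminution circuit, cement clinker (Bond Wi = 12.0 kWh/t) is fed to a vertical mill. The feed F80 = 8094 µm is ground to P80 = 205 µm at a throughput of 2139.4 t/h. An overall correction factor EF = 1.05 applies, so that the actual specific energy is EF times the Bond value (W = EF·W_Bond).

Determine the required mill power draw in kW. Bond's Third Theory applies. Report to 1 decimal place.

P = 15830.9 kW

Bond:  W = 10 Wi (1/√P − 1/√F)
W = 10·12.0·(1/√205 − 1/√8094) = 10·12.0·(0.058728) = 7.0473 kWh/t
Apply correction: 7.0473 × 1.05 = 7.3997 kWh/t
P = W·T = 7.3997·2139.4 = 15830.9 kW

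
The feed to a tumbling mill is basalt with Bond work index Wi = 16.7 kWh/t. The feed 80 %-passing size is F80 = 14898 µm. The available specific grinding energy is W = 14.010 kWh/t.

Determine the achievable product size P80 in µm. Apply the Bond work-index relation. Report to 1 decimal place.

W = 10 Wi / √P80 − 10 Wi / √F80
P80^-0.5 = F80^-0.5 + W/(10 Wi)
  = 14.0100/(10·16.7) + 1/√14898 = 0.083892 + 0.008193 = 0.092085
P80 = (1/0.092085)² = 10.8595² = 117.93 µm

P80 = 117.9 µm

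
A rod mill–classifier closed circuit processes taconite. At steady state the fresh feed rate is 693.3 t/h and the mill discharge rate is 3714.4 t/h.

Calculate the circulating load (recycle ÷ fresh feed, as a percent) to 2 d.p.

CL = 435.76 %

M = F + R at steady state, so:
R = M − F = 3714.4 − 693.3 = 3021.1 t/h
CL = 100·R/F = 100·3021.1/693.3 = 435.76 %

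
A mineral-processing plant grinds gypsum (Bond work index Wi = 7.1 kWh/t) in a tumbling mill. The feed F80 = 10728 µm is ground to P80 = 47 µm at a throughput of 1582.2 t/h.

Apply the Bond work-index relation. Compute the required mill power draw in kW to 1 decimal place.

Bond: W = 10·Wi·(1/√P80 − 1/√F80)
W = 10·7.1·(1/√47 − 1/√10728) = 10·7.1·(0.136210) = 9.6709 kWh/t
P = W·T = 9.6709·1582.2 = 15301.3 kW

P = 15301.3 kW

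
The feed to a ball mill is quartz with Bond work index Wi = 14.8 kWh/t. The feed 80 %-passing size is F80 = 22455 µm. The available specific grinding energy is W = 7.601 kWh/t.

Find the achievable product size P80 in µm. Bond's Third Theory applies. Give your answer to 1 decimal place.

W = 10 Wi / √P80 − 10 Wi / √F80
1/√P80 = 1/√F80 + W/(10·Wi)
  = 7.6010/(10·14.8) + 1/√22455 = 0.051358 + 0.006673 = 0.058031
P80 = (1/0.058031)² = 17.2320² = 296.94 µm

P80 = 296.9 µm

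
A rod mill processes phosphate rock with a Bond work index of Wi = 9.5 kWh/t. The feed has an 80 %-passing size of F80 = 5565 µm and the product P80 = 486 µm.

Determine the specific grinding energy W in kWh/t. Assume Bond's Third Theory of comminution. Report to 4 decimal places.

Bond:  W = 10 Wi (1/√P − 1/√F)
1/√486 = 0.045361;  1/√5565 = 0.013405
W = 10·9.5·(0.045361 − 0.013405) = 3.0358 kWh/t

W = 3.0358 kWh/t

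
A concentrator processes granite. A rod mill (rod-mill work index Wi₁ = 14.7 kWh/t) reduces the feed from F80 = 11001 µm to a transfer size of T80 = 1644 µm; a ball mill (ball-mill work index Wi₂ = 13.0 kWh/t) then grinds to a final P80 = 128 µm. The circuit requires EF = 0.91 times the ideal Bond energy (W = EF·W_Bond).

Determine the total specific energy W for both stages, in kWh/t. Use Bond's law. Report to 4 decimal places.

W = 9.5625 kWh/t

W = 10 Wi (P80^-0.5 − F80^-0.5)
Stage 1 (11001→1644 µm, Wi₁=14.7): W₁ = 10·14.7·(0.024663 − 0.009534) = 2.2240 kWh/t
Stage 2 (1644→128 µm, Wi₂=13.0): W₂ = 10·13.0·(0.088388 − 0.024663) = 8.2843 kWh/t
W = W₁ + W₂ = 2.2240 + 8.2843 = 10.5082 kWh/t
Apply correction: 10.5082 × 0.91 = 9.5625 kWh/t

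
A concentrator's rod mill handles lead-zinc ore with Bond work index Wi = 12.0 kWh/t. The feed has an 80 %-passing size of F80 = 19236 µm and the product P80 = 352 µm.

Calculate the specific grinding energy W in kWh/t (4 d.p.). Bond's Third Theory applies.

W = 10·Wi·[P80^(−½) − F80^(−½)]
1/√352 = 0.053300;  1/√19236 = 0.007210
W = 10·12.0·(0.053300 − 0.007210) = 5.5308 kWh/t

W = 5.5308 kWh/t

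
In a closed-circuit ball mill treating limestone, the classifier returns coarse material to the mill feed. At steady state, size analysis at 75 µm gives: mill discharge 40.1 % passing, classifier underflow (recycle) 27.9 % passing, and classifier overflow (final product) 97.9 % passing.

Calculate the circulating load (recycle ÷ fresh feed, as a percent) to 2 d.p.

CL = 473.77 %

Two-product formula at 75 µm:
d + r·d = r·u + o → r(d−u) = o−d
r = (97.9 − 40.1)/(40.1 − 27.9) = 57.8/12.2 = 4.7377
CL = 100·r = 473.77 %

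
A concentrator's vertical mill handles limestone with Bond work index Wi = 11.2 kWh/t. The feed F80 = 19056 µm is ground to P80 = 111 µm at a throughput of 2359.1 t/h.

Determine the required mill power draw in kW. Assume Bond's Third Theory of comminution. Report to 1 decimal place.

Bond: W = 10·Wi·(1/√P80 − 1/√F80)
W = 10·11.2·(1/√111 − 1/√19056) = 10·11.2·(0.087672) = 9.8192 kWh/t
Mill draw = 9.8192 × 2359.1 = 23164.5 kW

P = 23164.5 kW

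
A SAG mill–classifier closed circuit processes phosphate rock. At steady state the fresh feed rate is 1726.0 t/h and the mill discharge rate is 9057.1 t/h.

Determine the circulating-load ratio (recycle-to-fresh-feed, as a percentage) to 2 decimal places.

Steady state: M = F + R.
R = M − F = 9057.1 − 1726.0 = 7331.1 t/h
CL = 100·R/F = 100·7331.1/1726.0 = 424.75 %

CL = 424.75 %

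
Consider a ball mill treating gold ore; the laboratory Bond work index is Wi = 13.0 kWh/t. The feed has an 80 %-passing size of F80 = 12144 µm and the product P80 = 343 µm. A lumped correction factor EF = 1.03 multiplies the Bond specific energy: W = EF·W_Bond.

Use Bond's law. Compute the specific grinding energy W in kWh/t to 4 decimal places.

Bond:  W = 10 Wi (1/√P − 1/√F)
1/√343 = 0.053995;  1/√12144 = 0.009074
W = 10·13.0·(0.053995 − 0.009074) = 5.8397 kWh/t
With EF = 1.03: W = 5.8397·1.03 = 6.0149 kWh/t

W = 6.0149 kWh/t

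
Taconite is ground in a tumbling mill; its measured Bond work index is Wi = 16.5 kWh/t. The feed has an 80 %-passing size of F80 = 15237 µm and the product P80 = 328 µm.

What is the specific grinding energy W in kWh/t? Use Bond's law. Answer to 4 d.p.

W = 7.7739 kWh/t

Bond: W = 10·Wi·(1/√P80 − 1/√F80)
1/√328 = 0.055216;  1/√15237 = 0.008101
W = 10·16.5·(0.055216 − 0.008101) = 7.7739 kWh/t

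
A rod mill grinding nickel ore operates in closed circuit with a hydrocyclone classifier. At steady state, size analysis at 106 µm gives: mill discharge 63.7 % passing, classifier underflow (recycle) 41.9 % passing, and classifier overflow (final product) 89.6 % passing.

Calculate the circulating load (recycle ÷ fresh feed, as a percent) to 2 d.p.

CL = 118.81 %

Let r = R/F. Size balance at 106 µm:
d + r·d = r·u + o → r(d−u) = o−d
r = (89.6 − 63.7)/(63.7 − 41.9) = 25.9/21.8 = 1.1881
CL = 100·r = 118.81 %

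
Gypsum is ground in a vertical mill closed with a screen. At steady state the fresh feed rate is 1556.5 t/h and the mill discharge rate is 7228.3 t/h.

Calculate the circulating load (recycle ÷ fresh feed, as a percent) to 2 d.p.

Discharge = new feed + return, hence
R = M − F = 7228.3 − 1556.5 = 5671.8 t/h
CL = 100·R/F = 100·5671.8/1556.5 = 364.39 %

CL = 364.39 %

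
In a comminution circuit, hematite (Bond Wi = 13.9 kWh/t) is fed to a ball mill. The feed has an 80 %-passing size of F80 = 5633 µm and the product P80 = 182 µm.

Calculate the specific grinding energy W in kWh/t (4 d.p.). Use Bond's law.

W_Bond = 10·Wi·(1/√P₈₀ − 1/√F₈₀)
1/√182 = 0.074125;  1/√5633 = 0.013324
W = 10·13.9·(0.074125 − 0.013324) = 8.4513 kWh/t

W = 8.4513 kWh/t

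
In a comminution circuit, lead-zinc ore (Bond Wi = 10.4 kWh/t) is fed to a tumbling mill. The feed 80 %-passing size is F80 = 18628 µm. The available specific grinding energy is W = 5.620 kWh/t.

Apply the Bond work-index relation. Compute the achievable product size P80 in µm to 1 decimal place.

P80 = 265.6 µm

W = 10 Wi / √P80 − 10 Wi / √F80
⇒ 1/√P80 = W/(10·Wi) + 1/√F80
  = 5.6200/(10·10.4) + 1/√18628 = 0.054038 + 0.007327 = 0.061365
P80 = (1/0.061365)² = 16.2959² = 265.55 µm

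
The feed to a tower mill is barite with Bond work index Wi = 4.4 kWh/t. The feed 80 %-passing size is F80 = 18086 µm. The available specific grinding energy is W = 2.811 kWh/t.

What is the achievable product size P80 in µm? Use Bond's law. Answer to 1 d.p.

W_Bond = 10·Wi·(1/√P₈₀ − 1/√F₈₀)
P80^-0.5 = F80^-0.5 + W/(10 Wi)
  = 2.8110/(10·4.4) + 1/√18086 = 0.063886 + 0.007436 = 0.071322
P80 = (1/0.071322)² = 14.0209² = 196.59 µm

P80 = 196.6 µm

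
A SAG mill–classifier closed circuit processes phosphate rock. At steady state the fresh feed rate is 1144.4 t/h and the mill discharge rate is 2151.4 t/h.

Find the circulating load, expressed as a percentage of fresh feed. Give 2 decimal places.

Discharge = new feed + return, hence
R = M − F = 2151.4 − 1144.4 = 1007.0 t/h
CL = 100·R/F = 100·1007.0/1144.4 = 87.99 %

CL = 87.99 %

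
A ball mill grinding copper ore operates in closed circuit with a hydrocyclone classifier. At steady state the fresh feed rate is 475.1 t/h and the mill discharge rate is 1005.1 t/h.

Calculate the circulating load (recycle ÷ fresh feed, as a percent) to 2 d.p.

Mill node: discharge = fresh + recycle.
R = M − F = 1005.1 − 475.1 = 530.0 t/h
CL = 100·R/F = 100·530.0/475.1 = 111.56 %

CL = 111.56 %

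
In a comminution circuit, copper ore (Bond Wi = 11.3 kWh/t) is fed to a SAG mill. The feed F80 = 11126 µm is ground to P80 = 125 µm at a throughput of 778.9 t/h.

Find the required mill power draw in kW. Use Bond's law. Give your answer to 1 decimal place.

Bond: W = 10·Wi·(1/√P80 − 1/√F80)
W = 10·11.3·(1/√125 − 1/√11126) = 10·11.3·(0.079962) = 9.0357 kWh/t
Mill draw = 9.0357 × 778.9 = 7037.9 kW

P = 7037.9 kW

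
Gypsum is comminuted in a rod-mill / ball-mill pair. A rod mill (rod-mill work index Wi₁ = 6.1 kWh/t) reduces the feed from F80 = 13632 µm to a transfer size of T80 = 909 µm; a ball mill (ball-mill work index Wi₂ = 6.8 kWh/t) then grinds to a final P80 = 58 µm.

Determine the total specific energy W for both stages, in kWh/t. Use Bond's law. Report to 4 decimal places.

W = 10 Wi / √P80 − 10 Wi / √F80
Stage 1 (13632→909 µm, Wi₁=6.1): W₁ = 10·6.1·(0.033168 − 0.008565) = 1.5008 kWh/t
Stage 2 (909→58 µm, Wi₂=6.8): W₂ = 10·6.8·(0.131306 − 0.033168) = 6.6734 kWh/t
W = W₁ + W₂ = 1.5008 + 6.6734 = 8.1742 kWh/t

W = 8.1742 kWh/t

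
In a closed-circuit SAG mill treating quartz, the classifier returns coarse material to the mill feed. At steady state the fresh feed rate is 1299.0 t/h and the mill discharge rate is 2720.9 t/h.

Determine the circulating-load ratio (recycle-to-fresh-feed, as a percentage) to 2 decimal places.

Discharge = new feed + return, hence
R = M − F = 2720.9 − 1299.0 = 1421.9 t/h
CL = 100·R/F = 100·1421.9/1299.0 = 109.46 %

CL = 109.46 %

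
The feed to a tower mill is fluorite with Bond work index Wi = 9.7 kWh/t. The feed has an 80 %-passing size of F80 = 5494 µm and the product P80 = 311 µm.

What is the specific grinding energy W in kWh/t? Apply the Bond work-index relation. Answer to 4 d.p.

W_Bond = 10·Wi·(1/√P₈₀ − 1/√F₈₀)
1/√311 = 0.056705;  1/√5494 = 0.013491
W = 10·9.7·(0.056705 − 0.013491) = 4.1917 kWh/t

W = 4.1917 kWh/t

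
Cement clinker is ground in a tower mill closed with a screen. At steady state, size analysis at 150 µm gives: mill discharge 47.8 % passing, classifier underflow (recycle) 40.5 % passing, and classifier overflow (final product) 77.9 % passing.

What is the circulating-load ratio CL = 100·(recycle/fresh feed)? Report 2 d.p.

CL = 412.33 %

Two-product formula at 150 µm:
(1+r)d = ru + o → r = (o−d)/(d−u)
r = (77.9 − 47.8)/(47.8 − 40.5) = 30.1/7.3 = 4.1233
CL = 100·r = 412.33 %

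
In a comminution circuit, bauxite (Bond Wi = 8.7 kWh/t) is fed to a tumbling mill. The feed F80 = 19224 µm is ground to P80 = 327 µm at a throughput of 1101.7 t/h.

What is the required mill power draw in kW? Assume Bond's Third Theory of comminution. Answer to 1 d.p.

W_Bond = 10·Wi·(1/√P₈₀ − 1/√F₈₀)
W = 10·8.7·(1/√327 − 1/√19224) = 10·8.7·(0.048088) = 4.1836 kWh/t
Power = W × throughput = 4.1836 kWh/t × 1101.7 t/h = 4609.1 kW

P = 4609.1 kW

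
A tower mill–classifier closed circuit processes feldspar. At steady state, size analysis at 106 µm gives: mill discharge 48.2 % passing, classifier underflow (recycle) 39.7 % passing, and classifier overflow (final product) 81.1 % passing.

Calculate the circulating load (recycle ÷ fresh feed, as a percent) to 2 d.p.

Mass balance on the −106 µm fraction:
r = (o − d)/(d − u)
r = (81.1 − 48.2)/(48.2 − 39.7) = 32.9/8.5 = 3.8706
CL = 100·r = 387.06 %

CL = 387.06 %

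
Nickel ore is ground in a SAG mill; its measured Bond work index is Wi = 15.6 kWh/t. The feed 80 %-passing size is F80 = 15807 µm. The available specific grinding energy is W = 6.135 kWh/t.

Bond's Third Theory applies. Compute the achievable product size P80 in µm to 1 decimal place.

W = 10 Wi (1/√P80 − 1/√F80)  [Bond]
1/√P80 = 1/√F80 + W/(10·Wi)
  = 6.1350/(10·15.6) + 1/√15807 = 0.039327 + 0.007954 = 0.047281
P80 = (1/0.047281)² = 21.1503² = 447.33 µm

P80 = 447.3 µm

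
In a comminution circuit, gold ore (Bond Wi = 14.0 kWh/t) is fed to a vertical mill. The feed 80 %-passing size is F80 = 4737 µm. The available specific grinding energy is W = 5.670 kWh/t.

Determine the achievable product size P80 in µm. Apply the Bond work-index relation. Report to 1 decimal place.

Bond:  W = 10 Wi (1/√P − 1/√F)
1/√P80 = 1/√F80 + W/(10·Wi)
  = 5.6700/(10·14.0) + 1/√4737 = 0.040500 + 0.014529 = 0.055029
P80 = (1/0.055029)² = 18.1721² = 330.23 µm

P80 = 330.2 µm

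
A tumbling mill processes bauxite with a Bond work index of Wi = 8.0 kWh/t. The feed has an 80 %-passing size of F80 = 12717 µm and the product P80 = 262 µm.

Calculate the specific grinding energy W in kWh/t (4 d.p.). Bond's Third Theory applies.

W = 4.2330 kWh/t

Bond:  W = 10 Wi (1/√P − 1/√F)
1/√262 = 0.061780;  1/√12717 = 0.008868
W = 10·8.0·(0.061780 − 0.008868) = 4.2330 kWh/t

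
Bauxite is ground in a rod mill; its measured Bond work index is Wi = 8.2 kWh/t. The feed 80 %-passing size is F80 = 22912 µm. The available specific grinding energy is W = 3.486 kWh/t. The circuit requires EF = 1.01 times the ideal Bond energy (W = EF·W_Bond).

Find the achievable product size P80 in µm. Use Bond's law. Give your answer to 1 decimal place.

P80 = 421.7 µm

W = 10·Wi·[P80^(−½) − F80^(−½)]
W_Bond = W / EF = 3.486 / 1.01 = 3.4515 kWh/t
⇒ 1/√P80 = W_Bond/(10·Wi) + 1/√F80
  = 3.4515/(10·8.2) + 1/√22912 = 0.042091 + 0.006606 = 0.048698
P80 = (1/0.048698)² = 20.5348² = 421.68 µm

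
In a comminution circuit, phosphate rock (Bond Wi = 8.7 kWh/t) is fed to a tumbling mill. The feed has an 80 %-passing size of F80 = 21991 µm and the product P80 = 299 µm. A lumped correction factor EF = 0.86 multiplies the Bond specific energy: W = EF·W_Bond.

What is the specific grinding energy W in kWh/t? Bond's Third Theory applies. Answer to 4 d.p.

W = 10 Wi (1/√P80 − 1/√F80)  [Bond]
1/√299 = 0.057831;  1/√21991 = 0.006743
W = 10·8.7·(0.057831 − 0.006743) = 4.4447 kWh/t
With EF = 0.86: W = 4.4447·0.86 = 3.8224 kWh/t

W = 3.8224 kWh/t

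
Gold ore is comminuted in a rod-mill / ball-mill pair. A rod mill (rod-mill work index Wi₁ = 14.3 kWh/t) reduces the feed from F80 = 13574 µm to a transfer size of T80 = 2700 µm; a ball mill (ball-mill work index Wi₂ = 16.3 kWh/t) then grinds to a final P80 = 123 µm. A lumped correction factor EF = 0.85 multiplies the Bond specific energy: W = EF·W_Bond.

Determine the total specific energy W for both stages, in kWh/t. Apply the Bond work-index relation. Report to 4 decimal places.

W = 10 Wi (P80^-0.5 − F80^-0.5)
Stage 1 (13574→2700 µm, Wi₁=14.3): W₁ = 10·14.3·(0.019245 − 0.008583) = 1.5246 kWh/t
Stage 2 (2700→123 µm, Wi₂=16.3): W₂ = 10·16.3·(0.090167 − 0.019245) = 11.5603 kWh/t
W = W₁ + W₂ = 1.5246 + 11.5603 = 13.0849 kWh/t
W_actual = 0.85 × 13.0849 = 11.1222 kWh/t

W = 11.1222 kWh/t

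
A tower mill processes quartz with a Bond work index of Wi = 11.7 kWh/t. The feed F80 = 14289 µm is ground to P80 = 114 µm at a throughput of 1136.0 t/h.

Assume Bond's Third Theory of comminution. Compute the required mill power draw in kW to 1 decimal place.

P = 11336.5 kW

W = 10·Wi·(P80^(-½) − F80^(-½))
W = 10·11.7·(1/√114 − 1/√14289) = 10·11.7·(0.085293) = 9.9793 kWh/t
P_mill = W·ṁ = 9.9793·1136.0 = 11336.5 kW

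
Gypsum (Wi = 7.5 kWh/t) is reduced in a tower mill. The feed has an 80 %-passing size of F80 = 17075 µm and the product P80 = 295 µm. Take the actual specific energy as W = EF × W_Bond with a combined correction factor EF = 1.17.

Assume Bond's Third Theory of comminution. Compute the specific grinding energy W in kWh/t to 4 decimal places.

W = 10 Wi / √P80 − 10 Wi / √F80
1/√295 = 0.058222;  1/√17075 = 0.007653
W = 10·7.5·(0.058222 − 0.007653) = 3.7927 kWh/t
Corrected W = EF·W_Bond = 1.17·3.7927 = 4.4375 kWh/t

W = 4.4375 kWh/t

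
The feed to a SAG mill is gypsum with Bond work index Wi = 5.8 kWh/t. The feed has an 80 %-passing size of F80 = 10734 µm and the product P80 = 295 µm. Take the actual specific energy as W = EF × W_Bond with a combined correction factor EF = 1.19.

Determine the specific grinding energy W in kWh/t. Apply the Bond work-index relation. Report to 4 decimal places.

W = 10·Wi·(P80^(-½) − F80^(-½))
1/√295 = 0.058222;  1/√10734 = 0.009652
W = 10·5.8·(0.058222 − 0.009652) = 2.8171 kWh/t
W_actual = 1.19 × 2.8171 = 3.3523 kWh/t

W = 3.3523 kWh/t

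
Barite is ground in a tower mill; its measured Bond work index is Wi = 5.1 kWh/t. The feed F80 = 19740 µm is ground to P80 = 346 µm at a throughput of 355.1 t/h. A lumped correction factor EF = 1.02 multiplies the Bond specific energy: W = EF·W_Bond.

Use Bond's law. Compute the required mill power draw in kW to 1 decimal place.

W = 10 Wi / √P80 − 10 Wi / √F80
W = 10·5.1·(1/√346 − 1/√19740) = 10·5.1·(0.046643) = 2.3788 kWh/t
Corrected W = EF·W_Bond = 1.02·2.3788 = 2.4264 kWh/t
Mill draw = 2.4264 × 355.1 = 861.6 kW

P = 861.6 kW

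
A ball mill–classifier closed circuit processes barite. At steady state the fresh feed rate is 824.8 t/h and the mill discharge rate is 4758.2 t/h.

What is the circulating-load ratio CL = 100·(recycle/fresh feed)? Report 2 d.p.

CL = 476.89 %

Steady state: M = F + R.
R = M − F = 4758.2 − 824.8 = 3933.4 t/h
CL = 100·R/F = 100·3933.4/824.8 = 476.89 %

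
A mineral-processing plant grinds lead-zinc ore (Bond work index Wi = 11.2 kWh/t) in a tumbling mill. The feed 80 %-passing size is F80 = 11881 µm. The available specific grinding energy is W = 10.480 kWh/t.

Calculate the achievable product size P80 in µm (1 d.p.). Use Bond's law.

P80 = 94.7 µm

W = 10·Wi·(P80^(-½) − F80^(-½))
P80^(−½) = W/(10 Wi) + F80^(−½)
  = 10.4800/(10·11.2) + 1/√11881 = 0.093571 + 0.009174 = 0.102746
P80 = (1/0.102746)² = 9.7328² = 94.73 µm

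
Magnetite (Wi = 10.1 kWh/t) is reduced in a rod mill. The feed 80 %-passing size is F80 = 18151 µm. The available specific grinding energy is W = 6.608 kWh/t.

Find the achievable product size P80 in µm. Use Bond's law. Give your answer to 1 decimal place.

W = 10 Wi (P80^-0.5 − F80^-0.5)
1/√P80 = 1/√F80 + W/(10·Wi)
  = 6.6080/(10·10.1) + 1/√18151 = 0.065426 + 0.007422 = 0.072848
P80 = (1/0.072848)² = 13.7272² = 188.44 µm

P80 = 188.4 µm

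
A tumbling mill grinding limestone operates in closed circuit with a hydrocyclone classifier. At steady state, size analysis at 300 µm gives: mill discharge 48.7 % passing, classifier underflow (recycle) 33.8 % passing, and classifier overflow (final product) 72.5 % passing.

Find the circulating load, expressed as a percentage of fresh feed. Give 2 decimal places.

CL = 159.73 %

Let r = R/F. Size balance at 300 µm:
(1+r)d = ru + o → r = (o−d)/(d−u)
r = (72.5 − 48.7)/(48.7 − 33.8) = 23.8/14.9 = 1.5973
CL = 100·r = 159.73 %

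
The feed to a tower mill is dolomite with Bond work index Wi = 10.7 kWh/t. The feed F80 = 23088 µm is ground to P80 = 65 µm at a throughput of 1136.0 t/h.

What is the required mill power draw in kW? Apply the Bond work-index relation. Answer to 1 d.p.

W = 10·Wi·(P80^(-½) − F80^(-½))
W = 10·10.7·(1/√65 − 1/√23088) = 10·10.7·(0.117454) = 12.5675 kWh/t
P = W·T = 12.5675·1136.0 = 14276.7 kW

P = 14276.7 kW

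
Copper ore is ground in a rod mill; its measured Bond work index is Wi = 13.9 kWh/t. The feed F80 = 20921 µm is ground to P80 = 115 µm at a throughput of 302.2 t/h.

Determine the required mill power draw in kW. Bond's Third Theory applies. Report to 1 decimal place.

P = 3626.6 kW

W = 10·Wi·(P80^(-½) − F80^(-½))
W = 10·13.9·(1/√115 − 1/√20921) = 10·13.9·(0.086337) = 12.0008 kWh/t
Power = W × throughput = 12.0008 kWh/t × 302.2 t/h = 3626.6 kW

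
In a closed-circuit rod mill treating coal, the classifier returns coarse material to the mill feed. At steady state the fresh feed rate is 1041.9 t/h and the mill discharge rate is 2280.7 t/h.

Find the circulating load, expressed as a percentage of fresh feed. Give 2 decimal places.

CL = 118.90 %

Discharge = new feed + return, hence
R = M − F = 2280.7 − 1041.9 = 1238.8 t/h
CL = 100·R/F = 100·1238.8/1041.9 = 118.90 %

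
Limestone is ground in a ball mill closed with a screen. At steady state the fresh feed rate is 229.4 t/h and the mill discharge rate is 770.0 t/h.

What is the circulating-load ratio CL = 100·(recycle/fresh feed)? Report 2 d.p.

CL = 235.66 %

Discharge = new feed + return, hence
R = M − F = 770.0 − 229.4 = 540.6 t/h
CL = 100·R/F = 100·540.6/229.4 = 235.66 %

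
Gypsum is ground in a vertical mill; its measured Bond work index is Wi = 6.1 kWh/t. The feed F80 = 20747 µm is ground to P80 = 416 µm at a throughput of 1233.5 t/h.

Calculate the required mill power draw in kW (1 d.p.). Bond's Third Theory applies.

P = 3166.7 kW

Bond:  W = 10 Wi (1/√P − 1/√F)
W = 10·6.1·(1/√416 − 1/√20747) = 10·6.1·(0.042086) = 2.5673 kWh/t
Power = W × throughput = 2.5673 kWh/t × 1233.5 t/h = 3166.7 kW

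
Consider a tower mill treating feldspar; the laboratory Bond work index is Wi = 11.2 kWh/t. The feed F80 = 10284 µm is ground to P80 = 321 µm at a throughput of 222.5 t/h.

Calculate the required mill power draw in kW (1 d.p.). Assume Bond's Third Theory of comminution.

W = 10·Wi·(P80^(-½) − F80^(-½))
W = 10·11.2·(1/√321 − 1/√10284) = 10·11.2·(0.045954) = 5.1468 kWh/t
P_mill = W·ṁ = 5.1468·222.5 = 1145.2 kW

P = 1145.2 kW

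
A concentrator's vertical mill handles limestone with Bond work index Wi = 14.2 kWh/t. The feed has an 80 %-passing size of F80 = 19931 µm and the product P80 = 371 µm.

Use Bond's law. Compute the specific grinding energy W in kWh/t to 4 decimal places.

W = 10 Wi (P80^-0.5 − F80^-0.5)
1/√371 = 0.051917;  1/√19931 = 0.007083
W = 10·14.2·(0.051917 − 0.007083) = 6.3664 kWh/t

W = 6.3664 kWh/t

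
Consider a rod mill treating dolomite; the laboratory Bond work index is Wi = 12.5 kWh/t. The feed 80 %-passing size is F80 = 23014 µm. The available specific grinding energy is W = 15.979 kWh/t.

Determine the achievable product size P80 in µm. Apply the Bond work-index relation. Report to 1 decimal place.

P80 = 55.3 µm

W = 10·Wi·[P80^(−½) − F80^(−½)]
P80^(−½) = W/(10 Wi) + F80^(−½)
  = 15.9790/(10·12.5) + 1/√23014 = 0.127832 + 0.006592 = 0.134424
P80 = (1/0.134424)² = 7.4392² = 55.34 µm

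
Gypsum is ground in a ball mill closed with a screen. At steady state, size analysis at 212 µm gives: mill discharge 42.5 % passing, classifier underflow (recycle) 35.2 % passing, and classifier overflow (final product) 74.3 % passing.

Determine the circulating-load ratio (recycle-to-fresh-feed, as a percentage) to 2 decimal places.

Mass balance on the −212 µm fraction:
(1+r)·d = r·u + o ⇒ r = (o−d)/(d−u)
r = (74.3 − 42.5)/(42.5 − 35.2) = 31.8/7.3 = 4.3562
CL = 100·r = 435.62 %

CL = 435.62 %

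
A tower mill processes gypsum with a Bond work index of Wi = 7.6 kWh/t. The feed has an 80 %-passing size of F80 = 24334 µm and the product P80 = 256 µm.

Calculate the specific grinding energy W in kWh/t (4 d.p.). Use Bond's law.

W = 4.2628 kWh/t

W_Bond = 10·Wi·(1/√P₈₀ − 1/√F₈₀)
1/√256 = 0.062500;  1/√24334 = 0.006411
W = 10·7.6·(0.062500 − 0.006411) = 4.2628 kWh/t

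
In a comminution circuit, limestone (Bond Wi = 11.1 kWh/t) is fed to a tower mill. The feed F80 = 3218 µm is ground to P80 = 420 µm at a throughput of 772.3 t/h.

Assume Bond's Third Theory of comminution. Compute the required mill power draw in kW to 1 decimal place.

W = 10 Wi / √P80 − 10 Wi / √F80
W = 10·11.1·(1/√420 − 1/√3218) = 10·11.1·(0.031167) = 3.4595 kWh/t
P = W·T = 3.4595·772.3 = 2671.8 kW

P = 2671.8 kW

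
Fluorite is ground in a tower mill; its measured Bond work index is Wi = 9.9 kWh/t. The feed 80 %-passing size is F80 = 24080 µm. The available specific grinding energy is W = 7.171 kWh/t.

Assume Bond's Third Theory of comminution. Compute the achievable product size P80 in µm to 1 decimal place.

P80 = 160.7 µm

W = 10 Wi / √P80 − 10 Wi / √F80
1/√P80 = 1/√F80 + W/(10·Wi)
  = 7.1710/(10·9.9) + 1/√24080 = 0.072434 + 0.006444 = 0.078879
P80 = (1/0.078879)² = 12.6777² = 160.72 µm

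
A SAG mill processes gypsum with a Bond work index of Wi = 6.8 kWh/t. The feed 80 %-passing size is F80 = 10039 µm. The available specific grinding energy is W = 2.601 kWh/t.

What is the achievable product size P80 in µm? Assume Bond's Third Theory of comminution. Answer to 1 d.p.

W = 10·Wi·(P80^(-½) − F80^(-½))
P80^(−½) = W/(10 Wi) + F80^(−½)
  = 2.6010/(10·6.8) + 1/√10039 = 0.038250 + 0.009981 = 0.048231
P80 = (1/0.048231)² = 20.7337² = 429.89 µm

P80 = 429.9 µm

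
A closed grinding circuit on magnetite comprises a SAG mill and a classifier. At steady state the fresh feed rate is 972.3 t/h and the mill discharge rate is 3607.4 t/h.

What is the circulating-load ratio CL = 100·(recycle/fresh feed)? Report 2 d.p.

CL = 271.02 %

Mill node: discharge = fresh + recycle.
R = M − F = 3607.4 − 972.3 = 2635.1 t/h
CL = 100·R/F = 100·2635.1/972.3 = 271.02 %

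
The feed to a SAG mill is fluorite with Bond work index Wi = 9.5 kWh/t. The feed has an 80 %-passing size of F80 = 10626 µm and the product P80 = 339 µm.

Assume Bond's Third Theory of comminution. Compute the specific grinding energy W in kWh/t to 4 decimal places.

W = 10 Wi (P80^-0.5 − F80^-0.5)
1/√339 = 0.054313;  1/√10626 = 0.009701
W = 10·9.5·(0.054313 − 0.009701) = 4.2381 kWh/t

W = 4.2381 kWh/t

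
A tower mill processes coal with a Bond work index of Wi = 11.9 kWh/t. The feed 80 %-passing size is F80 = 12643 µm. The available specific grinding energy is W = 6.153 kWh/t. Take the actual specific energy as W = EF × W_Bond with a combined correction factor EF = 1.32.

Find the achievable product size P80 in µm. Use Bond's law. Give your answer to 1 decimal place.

W = 10 Wi (P80^-0.5 − F80^-0.5)
W_Bond = W / EF = 6.153 / 1.32 = 4.6614 kWh/t
P80^(−½) = W_Bond/(10 Wi) + F80^(−½)
  = 4.6614/(10·11.9) + 1/√12643 = 0.039171 + 0.008894 = 0.048065
P80 = (1/0.048065)² = 20.8053² = 432.86 µm

P80 = 432.9 µm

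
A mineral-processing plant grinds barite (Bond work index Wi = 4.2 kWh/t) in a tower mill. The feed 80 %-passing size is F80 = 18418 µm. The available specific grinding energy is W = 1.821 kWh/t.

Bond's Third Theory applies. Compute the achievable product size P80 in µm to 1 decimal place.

P80 = 388.6 µm

Bond: W = 10·Wi·(1/√P80 − 1/√F80)
⇒ 1/√P80 = W/(10 Wi) + 1/√F80
  = 1.8210/(10·4.2) + 1/√18418 = 0.043357 + 0.007368 = 0.050726
P80 = (1/0.050726)² = 19.7139² = 388.64 µm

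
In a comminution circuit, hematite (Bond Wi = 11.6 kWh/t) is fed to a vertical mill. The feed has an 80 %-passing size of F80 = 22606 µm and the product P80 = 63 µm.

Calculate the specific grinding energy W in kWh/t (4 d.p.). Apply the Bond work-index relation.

W = 10 Wi (P80^-0.5 − F80^-0.5)
1/√63 = 0.125988;  1/√22606 = 0.006651
W = 10·11.6·(0.125988 − 0.006651) = 13.8431 kWh/t

W = 13.8431 kWh/t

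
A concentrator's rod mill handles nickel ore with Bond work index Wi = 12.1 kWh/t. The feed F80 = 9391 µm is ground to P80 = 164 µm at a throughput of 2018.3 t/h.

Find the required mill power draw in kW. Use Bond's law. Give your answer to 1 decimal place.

P = 16549.8 kW

W = 10·Wi·(P80^(-½) − F80^(-½))
W = 10·12.1·(1/√164 − 1/√9391) = 10·12.1·(0.067768) = 8.1999 kWh/t
Mill draw = 8.1999 × 2018.3 = 16549.8 kW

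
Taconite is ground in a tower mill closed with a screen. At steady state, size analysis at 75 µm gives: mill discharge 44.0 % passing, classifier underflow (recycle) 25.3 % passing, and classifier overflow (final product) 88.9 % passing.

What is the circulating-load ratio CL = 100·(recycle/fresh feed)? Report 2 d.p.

CL = 240.11 %

Two-product formula at 75 µm:
(1+r)·d = r·u + o ⇒ r = (o−d)/(d−u)
r = (88.9 − 44.0)/(44.0 − 25.3) = 44.9/18.7 = 2.4011
CL = 100·r = 240.11 %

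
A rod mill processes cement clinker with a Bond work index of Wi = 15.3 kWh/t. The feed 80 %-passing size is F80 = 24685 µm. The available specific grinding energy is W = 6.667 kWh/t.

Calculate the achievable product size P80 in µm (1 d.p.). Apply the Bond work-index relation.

W = 10 Wi (1/√P80 − 1/√F80)  [Bond]
⇒ 1/√P80 = W/(10·Wi) + 1/√F80
  = 6.6670/(10·15.3) + 1/√24685 = 0.043575 + 0.006365 = 0.049940
P80 = (1/0.049940)² = 20.0241² = 400.96 µm

P80 = 401.0 µm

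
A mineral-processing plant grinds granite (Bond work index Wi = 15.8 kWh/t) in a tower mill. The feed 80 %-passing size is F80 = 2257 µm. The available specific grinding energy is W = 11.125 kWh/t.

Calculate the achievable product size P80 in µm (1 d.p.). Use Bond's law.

P80 = 119.5 µm

W_Bond = 10·Wi·(1/√P₈₀ − 1/√F₈₀)
1/√P80 = 1/√F80 + W/(10·Wi)
  = 11.1250/(10·15.8) + 1/√2257 = 0.070411 + 0.021049 = 0.091461
P80 = (1/0.091461)² = 10.9337² = 119.55 µm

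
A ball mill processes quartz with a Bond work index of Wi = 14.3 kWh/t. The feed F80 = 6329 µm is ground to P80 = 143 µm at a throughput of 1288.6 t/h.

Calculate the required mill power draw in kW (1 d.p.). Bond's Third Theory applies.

W = 10·Wi·[P80^(−½) − F80^(−½)]
W = 10·14.3·(1/√143 − 1/√6329) = 10·14.3·(0.071054) = 10.1608 kWh/t
P_mill = W·ṁ = 10.1608·1288.6 = 13093.2 kW

P = 13093.2 kW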